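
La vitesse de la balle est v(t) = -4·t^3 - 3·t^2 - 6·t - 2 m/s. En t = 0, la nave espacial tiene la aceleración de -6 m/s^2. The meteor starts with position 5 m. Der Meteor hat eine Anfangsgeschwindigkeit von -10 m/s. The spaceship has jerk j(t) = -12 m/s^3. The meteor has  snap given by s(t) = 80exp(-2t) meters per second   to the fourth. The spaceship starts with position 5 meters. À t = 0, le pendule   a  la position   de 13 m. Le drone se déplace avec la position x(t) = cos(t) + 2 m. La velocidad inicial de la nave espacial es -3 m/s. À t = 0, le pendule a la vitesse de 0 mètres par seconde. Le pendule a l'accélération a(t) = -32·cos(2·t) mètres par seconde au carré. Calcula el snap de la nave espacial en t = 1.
Debemos derivar nuestra ecuación de la sacudida j(t) = -12 1 vez. La derivada de la sacudida da el snap: s(t) = 0. Tenemos el snap s(t) = 0. Sustituyendo t = 1: s(1) = 0.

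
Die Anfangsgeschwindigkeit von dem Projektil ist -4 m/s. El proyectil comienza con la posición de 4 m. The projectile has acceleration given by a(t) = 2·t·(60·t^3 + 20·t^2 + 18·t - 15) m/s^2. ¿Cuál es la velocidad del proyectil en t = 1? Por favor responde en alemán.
Um dies zu lösen, müssen wir 1 Integral unserer Gleichung für die Beschleunigung a(t) = 2·t·(60·t^3 + 20·t^2 + 18·t - 15) finden. Das Integral von der Beschleunigung ist die Geschwindigkeit. Mit v(0) = -4 erhalten wir v(t) = 24·t^5 + 10·t^4 + 12·t^3 - 15·t^2 - 4. Mit v(t) = 24·t^5 + 10·t^4 + 12·t^3 - 15·t^2 - 4 und Einsetzen von t = 1, finden wir v = 27.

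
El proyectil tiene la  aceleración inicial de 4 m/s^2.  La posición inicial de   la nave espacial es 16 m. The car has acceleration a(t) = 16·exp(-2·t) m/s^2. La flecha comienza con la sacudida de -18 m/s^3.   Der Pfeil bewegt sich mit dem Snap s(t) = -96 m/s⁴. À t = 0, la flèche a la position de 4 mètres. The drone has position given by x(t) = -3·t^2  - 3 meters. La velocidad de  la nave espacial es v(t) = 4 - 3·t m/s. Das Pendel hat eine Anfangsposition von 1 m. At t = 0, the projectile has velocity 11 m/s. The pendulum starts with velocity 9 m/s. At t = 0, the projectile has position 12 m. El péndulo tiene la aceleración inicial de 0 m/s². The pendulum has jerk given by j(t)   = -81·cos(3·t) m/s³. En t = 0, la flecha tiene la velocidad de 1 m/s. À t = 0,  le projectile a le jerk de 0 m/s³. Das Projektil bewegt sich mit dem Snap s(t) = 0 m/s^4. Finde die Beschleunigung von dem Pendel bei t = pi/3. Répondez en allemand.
Um dies zu lösen, müssen wir 1 Stammfunktion unserer Gleichung für den Ruck j(t) = -81·cos(3·t) finden. Die Stammfunktion von dem Ruck, mit a(0) = 0, ergibt die Beschleunigung: a(t) = -27·sin(3·t). Aus der Gleichung für die Beschleunigung a(t) = -27·sin(3·t), setzen wir t = pi/3 ein und erhalten a = 0.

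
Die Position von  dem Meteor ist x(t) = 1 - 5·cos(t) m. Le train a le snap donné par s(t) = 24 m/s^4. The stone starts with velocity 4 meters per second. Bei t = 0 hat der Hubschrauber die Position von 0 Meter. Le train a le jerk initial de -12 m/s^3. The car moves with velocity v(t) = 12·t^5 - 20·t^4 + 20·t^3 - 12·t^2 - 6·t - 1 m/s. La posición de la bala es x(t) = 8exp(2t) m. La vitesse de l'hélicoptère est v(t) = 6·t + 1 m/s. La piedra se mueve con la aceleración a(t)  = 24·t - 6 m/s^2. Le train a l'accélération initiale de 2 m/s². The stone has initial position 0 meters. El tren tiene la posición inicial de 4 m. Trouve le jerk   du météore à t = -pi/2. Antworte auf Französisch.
En partant de la position x(t) = 1 - 5·cos(t), nous prenons 3 dérivées. La dérivée de la position donne la vitesse: v(t) = 5·sin(t). En prenant d/dt de v(t), nous trouvons a(t) = 5·cos(t). En dérivant l'accélération, nous obtenons le jerk: j(t) = -5·sin(t). De l'équation du jerk j(t) = -5·sin(t), nous substituons t = -pi/2 pour obtenir j = 5.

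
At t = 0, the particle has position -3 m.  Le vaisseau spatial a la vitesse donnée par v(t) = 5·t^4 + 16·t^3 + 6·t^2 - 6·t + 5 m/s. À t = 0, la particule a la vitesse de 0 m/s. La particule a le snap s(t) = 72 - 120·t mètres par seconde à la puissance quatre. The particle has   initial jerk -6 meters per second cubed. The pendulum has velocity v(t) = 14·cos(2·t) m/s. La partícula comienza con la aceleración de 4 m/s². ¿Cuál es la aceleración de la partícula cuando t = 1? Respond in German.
Ausgehend von dem Snap s(t) = 72 - 120·t, nehmen wir 2 Stammfunktionen. Die Stammfunktion von dem Snap ist der Ruck. Mit j(0) = -6 erhalten wir j(t) = -60·t^2 + 72·t - 6. Mit ∫j(t)dt und Anwendung von a(0) = 4, finden wir a(t) = -20·t^3 + 36·t^2 - 6·t + 4. Mit a(t) = -20·t^3 + 36·t^2 - 6·t + 4 und Einsetzen von t = 1, finden wir a = 14.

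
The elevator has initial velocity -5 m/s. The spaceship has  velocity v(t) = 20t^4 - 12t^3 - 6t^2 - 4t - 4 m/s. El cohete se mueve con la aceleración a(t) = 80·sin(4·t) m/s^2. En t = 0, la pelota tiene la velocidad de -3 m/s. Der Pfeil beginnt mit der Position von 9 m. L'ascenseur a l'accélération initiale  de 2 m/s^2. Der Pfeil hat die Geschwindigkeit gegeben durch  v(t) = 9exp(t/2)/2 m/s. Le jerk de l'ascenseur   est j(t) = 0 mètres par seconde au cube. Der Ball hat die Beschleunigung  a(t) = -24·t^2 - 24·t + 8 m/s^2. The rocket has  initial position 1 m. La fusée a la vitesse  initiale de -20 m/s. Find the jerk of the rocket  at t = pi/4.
To solve this, we need to take 1 derivative of our acceleration equation a(t) = 80·sin(4·t). Taking d/dt of a(t), we find j(t) = 320·cos(4·t). Using j(t) = 320·cos(4·t) and substituting t = pi/4, we find j = -320.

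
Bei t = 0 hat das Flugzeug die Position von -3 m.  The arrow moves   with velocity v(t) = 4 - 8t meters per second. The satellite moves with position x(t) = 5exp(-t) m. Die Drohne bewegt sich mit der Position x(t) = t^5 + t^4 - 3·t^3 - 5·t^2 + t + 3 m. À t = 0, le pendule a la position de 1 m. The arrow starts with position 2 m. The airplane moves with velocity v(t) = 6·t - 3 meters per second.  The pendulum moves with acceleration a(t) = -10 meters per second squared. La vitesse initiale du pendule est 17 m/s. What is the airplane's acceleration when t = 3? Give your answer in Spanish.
Partiendo de la velocidad v(t) = 6·t - 3, tomamos 1 derivada. Tomando d/dt de v(t), encontramos a(t) = 6. Usando a(t) = 6 y sustituyendo t = 3, encontramos a = 6.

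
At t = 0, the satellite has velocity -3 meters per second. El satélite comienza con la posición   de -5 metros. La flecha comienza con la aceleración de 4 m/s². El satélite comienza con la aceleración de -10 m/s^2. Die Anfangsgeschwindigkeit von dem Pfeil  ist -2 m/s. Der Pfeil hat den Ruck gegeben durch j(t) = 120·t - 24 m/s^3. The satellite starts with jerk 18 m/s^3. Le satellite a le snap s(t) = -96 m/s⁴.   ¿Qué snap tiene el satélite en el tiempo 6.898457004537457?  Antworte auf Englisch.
From the given snap equation s(t) = -96, we substitute t = 6.898457004537457 to get s = -96.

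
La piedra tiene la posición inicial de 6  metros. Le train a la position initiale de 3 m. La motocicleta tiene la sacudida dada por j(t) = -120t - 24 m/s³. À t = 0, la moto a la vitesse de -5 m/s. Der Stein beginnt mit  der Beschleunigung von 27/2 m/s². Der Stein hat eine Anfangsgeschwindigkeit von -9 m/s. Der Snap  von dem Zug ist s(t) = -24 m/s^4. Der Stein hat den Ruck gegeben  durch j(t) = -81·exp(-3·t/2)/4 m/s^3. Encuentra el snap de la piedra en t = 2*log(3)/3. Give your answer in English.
Starting from jerk j(t) = -81·exp(-3·t/2)/4, we take 1 derivative. The derivative of jerk gives snap: s(t) = 243·exp(-3·t/2)/8. We have snap s(t) = 243·exp(-3·t/2)/8. Substituting t = 2*log(3)/3: s(2*log(3)/3) = 81/8.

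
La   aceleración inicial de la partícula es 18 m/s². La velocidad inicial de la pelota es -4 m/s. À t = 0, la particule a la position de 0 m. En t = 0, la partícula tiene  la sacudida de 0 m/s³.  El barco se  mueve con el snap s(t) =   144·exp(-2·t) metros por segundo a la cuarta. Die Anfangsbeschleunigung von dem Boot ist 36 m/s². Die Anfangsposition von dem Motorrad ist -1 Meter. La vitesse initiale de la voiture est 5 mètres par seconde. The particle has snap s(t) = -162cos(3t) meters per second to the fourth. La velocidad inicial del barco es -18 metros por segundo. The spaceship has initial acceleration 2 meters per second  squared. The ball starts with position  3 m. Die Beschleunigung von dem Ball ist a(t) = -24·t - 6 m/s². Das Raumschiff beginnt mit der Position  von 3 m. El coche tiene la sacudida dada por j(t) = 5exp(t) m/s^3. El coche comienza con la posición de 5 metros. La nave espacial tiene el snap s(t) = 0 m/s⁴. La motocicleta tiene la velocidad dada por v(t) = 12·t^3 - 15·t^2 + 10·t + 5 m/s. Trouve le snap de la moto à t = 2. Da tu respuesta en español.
Para resolver esto, necesitamos tomar 3 derivadas de nuestra ecuación de la velocidad v(t) = 12·t^3 - 15·t^2 + 10·t + 5. Derivando la velocidad, obtenemos la aceleración: a(t) = 36·t^2 - 30·t + 10. Derivando la aceleración, obtenemos la sacudida: j(t) = 72·t - 30. Tomando d/dt de j(t), encontramos s(t) = 72. Usando s(t) = 72 y sustituyendo t = 2, encontramos s = 72.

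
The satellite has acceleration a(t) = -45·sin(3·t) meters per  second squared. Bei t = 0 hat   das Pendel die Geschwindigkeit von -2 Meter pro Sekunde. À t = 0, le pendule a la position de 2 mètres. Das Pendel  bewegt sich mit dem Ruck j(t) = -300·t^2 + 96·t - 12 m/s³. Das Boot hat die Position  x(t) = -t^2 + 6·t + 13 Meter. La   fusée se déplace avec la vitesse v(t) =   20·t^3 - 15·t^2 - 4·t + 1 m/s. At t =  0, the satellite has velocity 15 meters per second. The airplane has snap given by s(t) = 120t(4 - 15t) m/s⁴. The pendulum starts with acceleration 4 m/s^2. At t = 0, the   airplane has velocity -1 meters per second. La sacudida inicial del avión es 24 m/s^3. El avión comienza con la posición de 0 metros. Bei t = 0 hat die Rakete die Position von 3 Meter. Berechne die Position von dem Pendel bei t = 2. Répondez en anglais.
To solve this, we need to take 3 integrals of our jerk equation j(t) = -300·t^2 + 96·t - 12. Taking ∫j(t)dt and applying a(0) = 4, we find a(t) = -100·t^3 + 48·t^2 - 12·t + 4. Finding the integral of a(t) and using v(0) = -2: v(t) = -25·t^4 + 16·t^3 - 6·t^2 + 4·t - 2. The integral of velocity, with x(0) = 2, gives position: x(t) = -5·t^5 + 4·t^4 - 2·t^3 + 2·t^2 - 2·t + 2. We have position x(t) = -5·t^5 + 4·t^4 - 2·t^3 + 2·t^2 - 2·t + 2. Substituting t = 2: x(2) = -106.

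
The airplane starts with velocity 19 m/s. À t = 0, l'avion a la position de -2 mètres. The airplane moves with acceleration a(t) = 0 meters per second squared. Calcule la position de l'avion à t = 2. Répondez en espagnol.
Necesitamos integrar nuestra ecuación de la aceleración a(t) = 0 2 veces. La antiderivada de la aceleración, con v(0) = 19, da la velocidad: v(t) = 19. La antiderivada de la velocidad, con x(0) = -2, da la posición: x(t) = 19·t - 2. Usando x(t) = 19·t - 2 y sustituyendo t = 2, encontramos x = 36.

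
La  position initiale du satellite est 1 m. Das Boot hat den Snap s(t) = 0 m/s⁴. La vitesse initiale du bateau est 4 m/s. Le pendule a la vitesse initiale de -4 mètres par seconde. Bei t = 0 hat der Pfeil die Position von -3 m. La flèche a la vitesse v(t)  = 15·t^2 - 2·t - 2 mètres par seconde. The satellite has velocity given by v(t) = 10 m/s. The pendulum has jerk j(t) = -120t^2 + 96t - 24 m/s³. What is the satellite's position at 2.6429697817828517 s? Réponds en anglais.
To solve this, we need to take 1 integral of our velocity equation v(t) = 10. The antiderivative of velocity, with x(0) = 1, gives position: x(t) = 10·t + 1. We have position x(t) = 10·t + 1. Substituting t = 2.6429697817828517: x(2.6429697817828517) = 27.4296978178285.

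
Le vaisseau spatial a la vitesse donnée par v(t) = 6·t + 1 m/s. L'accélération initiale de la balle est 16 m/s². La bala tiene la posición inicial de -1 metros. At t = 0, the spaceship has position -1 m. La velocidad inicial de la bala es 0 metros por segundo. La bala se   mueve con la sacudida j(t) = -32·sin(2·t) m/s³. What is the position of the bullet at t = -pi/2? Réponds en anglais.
Starting from jerk j(t) = -32·sin(2·t), we take 3 integrals. Taking ∫j(t)dt and applying a(0) = 16, we find a(t) = 16·cos(2·t). Taking ∫a(t)dt and applying v(0) = 0, we find v(t) = 8·sin(2·t). The antiderivative of velocity, with x(0) = -1, gives position: x(t) = 3 - 4·cos(2·t). We have position x(t) = 3 - 4·cos(2·t). Substituting t = -pi/2: x(-pi/2) = 7.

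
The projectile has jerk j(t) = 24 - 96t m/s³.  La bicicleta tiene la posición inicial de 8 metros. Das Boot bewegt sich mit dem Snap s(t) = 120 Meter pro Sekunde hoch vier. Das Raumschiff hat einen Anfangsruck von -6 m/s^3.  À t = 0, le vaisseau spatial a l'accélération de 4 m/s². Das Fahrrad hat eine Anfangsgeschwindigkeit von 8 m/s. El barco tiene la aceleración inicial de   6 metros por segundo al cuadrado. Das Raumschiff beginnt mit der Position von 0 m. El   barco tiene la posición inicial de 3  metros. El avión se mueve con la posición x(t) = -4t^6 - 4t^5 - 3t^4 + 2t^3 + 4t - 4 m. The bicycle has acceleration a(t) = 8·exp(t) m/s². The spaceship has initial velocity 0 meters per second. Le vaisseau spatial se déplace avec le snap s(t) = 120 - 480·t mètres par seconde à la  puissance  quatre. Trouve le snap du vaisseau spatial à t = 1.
En utilisant s(t) = 120 - 480·t et en substituant t = 1, nous trouvons s = -360.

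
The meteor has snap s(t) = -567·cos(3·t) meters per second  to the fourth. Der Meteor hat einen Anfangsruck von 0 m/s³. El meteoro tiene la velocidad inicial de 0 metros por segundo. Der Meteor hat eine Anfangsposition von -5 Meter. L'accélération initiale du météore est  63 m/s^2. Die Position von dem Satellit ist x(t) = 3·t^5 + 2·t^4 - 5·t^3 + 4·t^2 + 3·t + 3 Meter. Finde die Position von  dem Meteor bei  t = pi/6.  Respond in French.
En partant du snap s(t) = -567·cos(3·t), nous prenons 4 intégrales. En intégrant le snap et en utilisant la condition initiale j(0) = 0, nous obtenons j(t) = -189·sin(3·t). L'intégrale du jerk, avec a(0) = 63, donne l'accélération: a(t) = 63·cos(3·t). En intégrant l'accélération et en utilisant la condition initiale v(0) = 0, nous obtenons v(t) = 21·sin(3·t). La primitive de la vitesse est la position. En utilisant x(0) = -5, nous obtenons x(t) = 2 - 7·cos(3·t). Nous avons la position x(t) = 2 - 7·cos(3·t). En substituant t = pi/6: x(pi/6) = 2.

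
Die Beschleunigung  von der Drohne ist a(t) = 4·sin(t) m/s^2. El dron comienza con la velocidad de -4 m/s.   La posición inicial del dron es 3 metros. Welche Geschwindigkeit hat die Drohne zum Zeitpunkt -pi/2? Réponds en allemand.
Wir müssen die Stammfunktion unserer Gleichung für die Beschleunigung a(t) = 4·sin(t) 1-mal finden. Durch Integration von der Beschleunigung und Verwendung der Anfangsbedingung v(0) = -4, erhalten wir v(t) = -4·cos(t). Aus der Gleichung für die Geschwindigkeit v(t) = -4·cos(t), setzen wir t = -pi/2 ein und erhalten v = 0.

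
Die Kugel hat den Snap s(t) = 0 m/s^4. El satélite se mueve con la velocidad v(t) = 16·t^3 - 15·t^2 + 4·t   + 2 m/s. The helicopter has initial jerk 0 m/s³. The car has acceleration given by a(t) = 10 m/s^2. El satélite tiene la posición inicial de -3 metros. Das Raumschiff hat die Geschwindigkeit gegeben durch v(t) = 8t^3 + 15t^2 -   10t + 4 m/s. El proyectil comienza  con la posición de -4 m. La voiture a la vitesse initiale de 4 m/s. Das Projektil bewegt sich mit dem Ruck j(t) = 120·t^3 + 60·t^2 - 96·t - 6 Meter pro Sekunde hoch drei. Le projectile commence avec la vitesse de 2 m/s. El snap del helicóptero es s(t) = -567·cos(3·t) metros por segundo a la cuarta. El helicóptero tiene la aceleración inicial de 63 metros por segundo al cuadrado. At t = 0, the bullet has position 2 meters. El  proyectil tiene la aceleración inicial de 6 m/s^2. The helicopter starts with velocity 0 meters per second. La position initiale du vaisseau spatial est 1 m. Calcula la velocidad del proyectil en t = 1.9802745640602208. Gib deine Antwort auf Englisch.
To find the answer, we compute 2 antiderivatives of j(t) = 120·t^3 + 60·t^2 - 96·t - 6. Taking ∫j(t)dt and applying a(0) = 6, we find a(t) = 30·t^4 + 20·t^3 - 48·t^2 - 6·t + 6. The integral of acceleration is velocity. Using v(0) = 2, we get v(t) = 6·t^5 + 5·t^4 - 16·t^3 - 3·t^2 + 6·t + 2. We have velocity v(t) = 6·t^5 + 5·t^4 - 16·t^3 - 3·t^2 + 6·t + 2. Substituting t = 1.9802745640602208: v(1.9802745640602208) = 137.474276434843.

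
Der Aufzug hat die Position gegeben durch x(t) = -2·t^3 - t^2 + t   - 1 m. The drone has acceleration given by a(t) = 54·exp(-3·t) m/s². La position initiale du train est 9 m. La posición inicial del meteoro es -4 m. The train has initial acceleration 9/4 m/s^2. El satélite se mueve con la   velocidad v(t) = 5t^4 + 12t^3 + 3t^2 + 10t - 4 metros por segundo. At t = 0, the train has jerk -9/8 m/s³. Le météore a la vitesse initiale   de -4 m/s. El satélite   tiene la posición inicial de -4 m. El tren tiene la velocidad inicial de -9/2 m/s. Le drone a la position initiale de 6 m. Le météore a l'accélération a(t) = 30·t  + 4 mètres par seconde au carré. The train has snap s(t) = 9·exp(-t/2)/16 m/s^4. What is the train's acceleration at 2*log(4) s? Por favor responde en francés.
Pour résoudre ceci, nous devons prendre 2 intégrales de notre équation du snap s(t) = 9·exp(-t/2)/16. En prenant ∫s(t)dt et en appliquant j(0) = -9/8, nous trouvons j(t) = -9·exp(-t/2)/8. La primitive du jerk, avec a(0) = 9/4, donne l'accélération: a(t) = 9·exp(-t/2)/4. Nous avons l'accélération a(t) = 9·exp(-t/2)/4. En substituant t = 2*log(4): a(2*log(4)) = 9/16.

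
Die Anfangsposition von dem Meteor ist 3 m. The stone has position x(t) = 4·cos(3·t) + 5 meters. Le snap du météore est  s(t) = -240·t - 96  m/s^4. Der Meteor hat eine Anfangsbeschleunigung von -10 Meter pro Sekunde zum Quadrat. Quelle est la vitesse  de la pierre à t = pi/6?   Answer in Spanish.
Partiendo de la posición x(t) = 4·cos(3·t) + 5, tomamos 1 derivada. La derivada de la posición da la velocidad: v(t) = -12·sin(3·t). De la ecuación de la velocidad v(t) = -12·sin(3·t), sustituimos t = pi/6 para obtener v = -12.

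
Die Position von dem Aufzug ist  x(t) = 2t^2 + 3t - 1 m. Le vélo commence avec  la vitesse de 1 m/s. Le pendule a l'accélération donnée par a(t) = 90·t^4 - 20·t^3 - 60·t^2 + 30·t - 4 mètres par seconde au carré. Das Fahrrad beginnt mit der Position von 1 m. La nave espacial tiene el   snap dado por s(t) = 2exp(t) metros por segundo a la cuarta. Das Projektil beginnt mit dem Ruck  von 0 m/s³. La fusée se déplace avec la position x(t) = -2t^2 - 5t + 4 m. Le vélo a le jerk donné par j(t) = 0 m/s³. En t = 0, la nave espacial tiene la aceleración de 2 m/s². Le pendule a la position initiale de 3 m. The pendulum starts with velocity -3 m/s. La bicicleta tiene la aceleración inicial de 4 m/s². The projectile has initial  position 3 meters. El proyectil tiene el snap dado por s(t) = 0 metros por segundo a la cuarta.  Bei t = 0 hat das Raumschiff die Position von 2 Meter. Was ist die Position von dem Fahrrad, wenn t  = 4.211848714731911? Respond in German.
Um dies zu lösen, müssen wir 3 Integrale unserer Gleichung für den Ruck j(t) = 0 finden. Durch Integration von dem Ruck und Verwendung der Anfangsbedingung a(0) = 4, erhalten wir a(t) = 4. Das Integral von der Beschleunigung ist die Geschwindigkeit. Mit v(0) = 1 erhalten wir v(t) = 4·t + 1. Das Integral von der Geschwindigkeit ist die Position. Mit x(0) = 1 erhalten wir x(t) = 2·t^2 + t + 1. Aus der Gleichung für die Position x(t) = 2·t^2 + t + 1, setzen wir t = 4.211848714731911 ein und erhalten x = 40.6911879063096.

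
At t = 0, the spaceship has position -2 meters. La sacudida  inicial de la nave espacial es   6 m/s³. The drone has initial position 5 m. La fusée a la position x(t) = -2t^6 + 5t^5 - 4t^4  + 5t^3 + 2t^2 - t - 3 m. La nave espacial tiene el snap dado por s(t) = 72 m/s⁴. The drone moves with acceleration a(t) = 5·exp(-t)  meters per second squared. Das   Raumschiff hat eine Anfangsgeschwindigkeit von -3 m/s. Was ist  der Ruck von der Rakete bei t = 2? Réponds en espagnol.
Partiendo de la posición x(t) = -2·t^6 + 5·t^5 - 4·t^4 + 5·t^3 + 2·t^2 - t - 3, tomamos 3 derivadas. Tomando d/dt de x(t), encontramos v(t) = -12·t^5 + 25·t^4 - 16·t^3 + 15·t^2 + 4·t - 1. Tomando d/dt de v(t), encontramos a(t) = -60·t^4 + 100·t^3 - 48·t^2 + 30·t + 4. Tomando d/dt de a(t), encontramos j(t) = -240·t^3 + 300·t^2 - 96·t + 30. De la ecuación de la sacudida j(t) = -240·t^3 + 300·t^2 - 96·t + 30, sustituimos t = 2 para obtener j = -882.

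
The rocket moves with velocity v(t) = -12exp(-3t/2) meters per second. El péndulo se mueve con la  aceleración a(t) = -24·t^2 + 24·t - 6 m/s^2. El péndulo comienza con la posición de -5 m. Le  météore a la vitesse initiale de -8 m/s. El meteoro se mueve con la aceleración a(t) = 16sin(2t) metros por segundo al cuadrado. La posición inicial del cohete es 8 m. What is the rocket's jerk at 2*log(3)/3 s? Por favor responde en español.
Partiendo de la velocidad v(t) = -12·exp(-3·t/2), tomamos 2 derivadas. La derivada de la velocidad da la aceleración: a(t) = 18·exp(-3·t/2). Tomando d/dt de a(t), encontramos j(t) = -27·exp(-3·t/2). Usando j(t) = -27·exp(-3·t/2) y sustituyendo t = 2*log(3)/3, encontramos j = -9.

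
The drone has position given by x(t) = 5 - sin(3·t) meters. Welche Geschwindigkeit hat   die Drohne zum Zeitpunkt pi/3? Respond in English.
Starting from position x(t) = 5 - sin(3·t), we take 1 derivative. The derivative of position gives velocity: v(t) = -3·cos(3·t). From the given velocity equation v(t) = -3·cos(3·t), we substitute t = pi/3 to get v = 3.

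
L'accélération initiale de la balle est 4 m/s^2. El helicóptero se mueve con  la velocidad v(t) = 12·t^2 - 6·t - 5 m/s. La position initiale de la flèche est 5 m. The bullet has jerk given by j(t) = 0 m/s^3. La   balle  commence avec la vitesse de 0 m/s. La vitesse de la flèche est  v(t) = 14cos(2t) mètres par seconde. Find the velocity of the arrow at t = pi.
From the given velocity equation v(t) = 14·cos(2·t), we substitute t = pi to get v = 14.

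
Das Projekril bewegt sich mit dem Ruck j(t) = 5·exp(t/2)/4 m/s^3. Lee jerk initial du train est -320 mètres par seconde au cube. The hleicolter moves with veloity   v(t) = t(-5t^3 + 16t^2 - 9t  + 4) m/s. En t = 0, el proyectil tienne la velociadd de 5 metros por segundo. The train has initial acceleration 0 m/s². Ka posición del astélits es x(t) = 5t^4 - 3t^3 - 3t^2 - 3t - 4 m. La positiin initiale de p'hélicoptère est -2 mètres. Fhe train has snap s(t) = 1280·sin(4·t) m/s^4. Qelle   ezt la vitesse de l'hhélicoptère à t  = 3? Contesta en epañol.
De la ecuación de la velocidad v(t) = t·(-5·t^3 + 16·t^2 - 9·t + 4), sustituimos t = 3 para obtener v = -42.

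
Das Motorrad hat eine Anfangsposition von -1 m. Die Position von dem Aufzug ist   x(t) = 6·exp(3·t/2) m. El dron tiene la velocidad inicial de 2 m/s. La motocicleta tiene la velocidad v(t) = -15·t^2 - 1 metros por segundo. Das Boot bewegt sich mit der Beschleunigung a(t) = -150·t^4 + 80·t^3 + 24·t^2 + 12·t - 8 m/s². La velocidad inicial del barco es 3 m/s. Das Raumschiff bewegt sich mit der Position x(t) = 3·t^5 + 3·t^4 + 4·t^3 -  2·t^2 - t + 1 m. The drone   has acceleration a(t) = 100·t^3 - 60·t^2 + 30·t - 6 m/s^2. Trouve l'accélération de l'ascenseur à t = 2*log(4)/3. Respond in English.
Starting from position x(t) = 6·exp(3·t/2), we take 2 derivatives. Taking d/dt of x(t), we find v(t) = 9·exp(3·t/2). Differentiating velocity, we get acceleration: a(t) = 27·exp(3·t/2)/2. From the given acceleration equation a(t) = 27·exp(3·t/2)/2, we substitute t = 2*log(4)/3 to get a = 54.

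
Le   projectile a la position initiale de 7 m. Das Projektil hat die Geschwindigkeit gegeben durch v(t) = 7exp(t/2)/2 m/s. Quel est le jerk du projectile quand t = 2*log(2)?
En partant de la vitesse v(t) = 7·exp(t/2)/2, nous prenons 2 dérivées. En dérivant la vitesse, nous obtenons l'accélération: a(t) = 7·exp(t/2)/4. En dérivant l'accélération, nous obtenons le jerk: j(t) = 7·exp(t/2)/8. Nous avons le jerk j(t) = 7·exp(t/2)/8. En substituant t = 2*log(2): j(2*log(2)) = 7/4.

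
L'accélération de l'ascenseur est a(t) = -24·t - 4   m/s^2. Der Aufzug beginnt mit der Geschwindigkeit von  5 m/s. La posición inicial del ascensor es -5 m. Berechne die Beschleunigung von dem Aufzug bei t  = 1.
Aus der Gleichung für die Beschleunigung a(t) = -24·t - 4, setzen wir t = 1 ein und erhalten a = -28.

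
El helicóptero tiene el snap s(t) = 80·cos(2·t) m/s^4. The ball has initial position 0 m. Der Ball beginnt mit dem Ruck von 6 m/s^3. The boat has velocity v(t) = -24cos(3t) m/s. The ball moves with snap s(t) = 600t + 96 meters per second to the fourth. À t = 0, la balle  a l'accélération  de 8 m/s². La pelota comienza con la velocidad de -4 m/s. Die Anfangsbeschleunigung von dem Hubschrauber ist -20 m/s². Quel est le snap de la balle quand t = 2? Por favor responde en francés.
Nous avons le snap s(t) = 600·t + 96. En substituant t = 2: s(2) = 1296.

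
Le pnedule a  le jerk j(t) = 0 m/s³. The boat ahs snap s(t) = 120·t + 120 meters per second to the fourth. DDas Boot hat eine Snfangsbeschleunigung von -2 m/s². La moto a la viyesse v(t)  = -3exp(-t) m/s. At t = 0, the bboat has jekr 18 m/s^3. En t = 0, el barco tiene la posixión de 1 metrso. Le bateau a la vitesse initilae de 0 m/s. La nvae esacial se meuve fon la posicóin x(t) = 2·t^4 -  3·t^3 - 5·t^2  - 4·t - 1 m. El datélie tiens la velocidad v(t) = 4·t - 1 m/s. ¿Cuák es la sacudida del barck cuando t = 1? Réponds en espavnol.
Debemos encontrar la integral de nuestra ecuación del snap s(t) = 120·t + 120 1 vez. La antiderivada del snap, con j(0) = 18, da la sacudida: j(t) = 60·t^2 + 120·t + 18. Tenemos la sacudida j(t) = 60·t^2 + 120·t + 18. Sustituyendo t = 1: j(1) = 198.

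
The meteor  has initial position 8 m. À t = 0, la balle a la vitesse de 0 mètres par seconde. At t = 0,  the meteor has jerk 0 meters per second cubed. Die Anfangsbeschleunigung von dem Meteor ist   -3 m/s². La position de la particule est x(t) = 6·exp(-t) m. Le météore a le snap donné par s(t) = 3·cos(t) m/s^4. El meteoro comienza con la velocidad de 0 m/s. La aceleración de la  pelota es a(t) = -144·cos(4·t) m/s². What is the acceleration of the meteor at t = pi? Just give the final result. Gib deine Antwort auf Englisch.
a(pi) = 3.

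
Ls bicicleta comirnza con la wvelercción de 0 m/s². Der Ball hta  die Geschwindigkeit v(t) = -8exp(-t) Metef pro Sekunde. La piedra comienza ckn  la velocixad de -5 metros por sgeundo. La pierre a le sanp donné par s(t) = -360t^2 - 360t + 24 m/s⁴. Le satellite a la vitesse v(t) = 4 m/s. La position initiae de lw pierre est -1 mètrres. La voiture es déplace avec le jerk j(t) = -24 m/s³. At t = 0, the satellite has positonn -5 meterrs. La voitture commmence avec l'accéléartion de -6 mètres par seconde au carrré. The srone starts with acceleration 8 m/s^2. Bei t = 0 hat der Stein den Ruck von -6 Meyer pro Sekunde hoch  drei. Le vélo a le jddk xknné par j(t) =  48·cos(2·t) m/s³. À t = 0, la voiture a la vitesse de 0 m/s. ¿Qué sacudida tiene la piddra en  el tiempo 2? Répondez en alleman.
Wir müssen das Integral unserer Gleichung für den Snap s(t) = -360·t^2 - 360·t + 24 1-mal finden. Die Stammfunktion von dem Snap, mit j(0) = -6, ergibt den Ruck: j(t) = -120·t^3 - 180·t^2 + 24·t - 6. Wir haben den Ruck j(t) = -120·t^3 - 180·t^2 + 24·t - 6. Durch Einsetzen von t = 2: j(2) = -1638.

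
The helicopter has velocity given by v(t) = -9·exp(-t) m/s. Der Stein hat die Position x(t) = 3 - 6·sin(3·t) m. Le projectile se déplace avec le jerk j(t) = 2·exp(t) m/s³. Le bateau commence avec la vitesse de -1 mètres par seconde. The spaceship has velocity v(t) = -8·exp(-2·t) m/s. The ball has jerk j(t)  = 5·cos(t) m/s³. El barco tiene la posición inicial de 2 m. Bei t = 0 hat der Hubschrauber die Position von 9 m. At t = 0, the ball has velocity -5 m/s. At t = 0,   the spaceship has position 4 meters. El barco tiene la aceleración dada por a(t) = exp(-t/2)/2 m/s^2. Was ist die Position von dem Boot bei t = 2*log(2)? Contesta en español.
Debemos encontrar la integral de nuestra ecuación de la aceleración a(t) = exp(-t/2)/2 2 veces. La integral de la aceleración es la velocidad. Usando v(0) = -1, obtenemos v(t) = -exp(-t/2). La integral de la velocidad, con x(0) = 2, da la posición: x(t) = 2·exp(-t/2). De la ecuación de la posición x(t) = 2·exp(-t/2), sustituimos t = 2*log(2) para obtener x = 1.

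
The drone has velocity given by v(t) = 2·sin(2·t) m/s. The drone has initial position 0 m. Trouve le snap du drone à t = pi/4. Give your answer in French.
En partant de la vitesse v(t) = 2·sin(2·t), nous prenons 3 dérivées. En dérivant la vitesse, nous obtenons l'accélération: a(t) = 4·cos(2·t). En prenant d/dt de a(t), nous trouvons j(t) = -8·sin(2·t). La dérivée du jerk donne le snap: s(t) = -16·cos(2·t). Nous avons le snap s(t) = -16·cos(2·t). En substituant t = pi/4: s(pi/4) = 0.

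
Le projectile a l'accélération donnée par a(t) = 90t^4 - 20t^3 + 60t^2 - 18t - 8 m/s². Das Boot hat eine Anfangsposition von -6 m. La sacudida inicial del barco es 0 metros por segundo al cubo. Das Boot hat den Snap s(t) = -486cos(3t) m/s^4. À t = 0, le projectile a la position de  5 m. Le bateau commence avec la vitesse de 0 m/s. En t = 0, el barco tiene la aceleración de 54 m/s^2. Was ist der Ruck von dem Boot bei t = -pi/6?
Um dies zu lösen, müssen wir 1 Stammfunktion unserer Gleichung für den Snap s(t) = -486·cos(3·t) finden. Durch Integration von dem Snap und Verwendung der Anfangsbedingung j(0) = 0, erhalten wir j(t) = -162·sin(3·t). Mit j(t) = -162·sin(3·t) und Einsetzen von t = -pi/6, finden wir j = 162.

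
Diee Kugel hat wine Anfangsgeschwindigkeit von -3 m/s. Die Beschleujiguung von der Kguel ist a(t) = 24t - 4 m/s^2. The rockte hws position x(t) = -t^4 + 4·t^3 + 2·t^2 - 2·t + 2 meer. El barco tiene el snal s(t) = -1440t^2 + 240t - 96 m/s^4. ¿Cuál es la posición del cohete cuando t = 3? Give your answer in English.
From the given position equation x(t) = -t^4 + 4·t^3 + 2·t^2 - 2·t + 2, we substitute t = 3 to get x = 41.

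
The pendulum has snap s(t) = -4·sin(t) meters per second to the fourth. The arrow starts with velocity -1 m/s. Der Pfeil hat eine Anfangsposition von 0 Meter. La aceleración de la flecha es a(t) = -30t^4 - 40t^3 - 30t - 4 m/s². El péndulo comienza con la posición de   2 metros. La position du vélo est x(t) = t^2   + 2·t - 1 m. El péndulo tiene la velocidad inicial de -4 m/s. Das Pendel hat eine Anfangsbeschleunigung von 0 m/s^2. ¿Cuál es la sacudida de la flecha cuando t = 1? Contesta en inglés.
To solve this, we need to take 1 derivative of our acceleration equation a(t) = -30·t^4 - 40·t^3 - 30·t - 4. Taking d/dt of a(t), we find j(t) = -120·t^3 - 120·t^2 - 30. We have jerk j(t) = -120·t^3 - 120·t^2 - 30. Substituting t = 1: j(1) = -270.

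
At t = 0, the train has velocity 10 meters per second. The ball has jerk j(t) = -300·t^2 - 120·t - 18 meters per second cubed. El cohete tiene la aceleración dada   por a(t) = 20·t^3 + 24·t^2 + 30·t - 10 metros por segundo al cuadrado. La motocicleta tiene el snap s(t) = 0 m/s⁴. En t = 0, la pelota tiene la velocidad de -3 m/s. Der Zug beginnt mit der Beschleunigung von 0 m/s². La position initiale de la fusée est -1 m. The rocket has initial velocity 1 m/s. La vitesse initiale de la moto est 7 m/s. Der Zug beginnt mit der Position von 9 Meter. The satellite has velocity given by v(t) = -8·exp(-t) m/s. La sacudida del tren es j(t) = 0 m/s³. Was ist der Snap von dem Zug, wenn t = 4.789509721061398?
Um dies zu lösen, müssen wir 1 Ableitung unserer Gleichung für den Ruck j(t) = 0 nehmen. Durch Ableiten von dem Ruck erhalten wir den Snap: s(t) = 0. Aus der Gleichung für den Snap s(t) = 0, setzen wir t = 4.789509721061398 ein und erhalten s = 0.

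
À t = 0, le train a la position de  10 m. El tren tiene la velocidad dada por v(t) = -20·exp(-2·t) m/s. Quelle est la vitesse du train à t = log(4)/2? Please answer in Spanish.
Tenemos la velocidad v(t) = -20·exp(-2·t). Sustituyendo t = log(4)/2: v(log(4)/2) = -5.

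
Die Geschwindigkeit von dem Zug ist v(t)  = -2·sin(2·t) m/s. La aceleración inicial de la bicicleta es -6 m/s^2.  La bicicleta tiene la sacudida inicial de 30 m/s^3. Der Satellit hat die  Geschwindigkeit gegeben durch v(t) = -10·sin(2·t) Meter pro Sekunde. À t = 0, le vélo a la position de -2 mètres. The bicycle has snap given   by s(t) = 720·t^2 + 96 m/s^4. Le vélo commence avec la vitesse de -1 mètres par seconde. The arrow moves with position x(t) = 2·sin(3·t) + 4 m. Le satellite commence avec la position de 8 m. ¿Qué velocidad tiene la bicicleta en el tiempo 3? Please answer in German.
Ausgehend von dem Snap s(t) = 720·t^2 + 96, nehmen wir 3 Integrale. Durch Integration von dem Snap und Verwendung der Anfangsbedingung j(0) = 30, erhalten wir j(t) = 240·t^3 + 96·t + 30. Mit ∫j(t)dt und Anwendung von a(0) = -6, finden wir a(t) = 60·t^4 + 48·t^2 + 30·t - 6. Mit ∫a(t)dt und Anwendung von v(0) = -1, finden wir v(t) = 12·t^5 + 16·t^3 + 15·t^2 - 6·t - 1. Wir haben die Geschwindigkeit v(t) = 12·t^5 + 16·t^3 + 15·t^2 - 6·t - 1. Durch Einsetzen von t = 3: v(3) = 3464.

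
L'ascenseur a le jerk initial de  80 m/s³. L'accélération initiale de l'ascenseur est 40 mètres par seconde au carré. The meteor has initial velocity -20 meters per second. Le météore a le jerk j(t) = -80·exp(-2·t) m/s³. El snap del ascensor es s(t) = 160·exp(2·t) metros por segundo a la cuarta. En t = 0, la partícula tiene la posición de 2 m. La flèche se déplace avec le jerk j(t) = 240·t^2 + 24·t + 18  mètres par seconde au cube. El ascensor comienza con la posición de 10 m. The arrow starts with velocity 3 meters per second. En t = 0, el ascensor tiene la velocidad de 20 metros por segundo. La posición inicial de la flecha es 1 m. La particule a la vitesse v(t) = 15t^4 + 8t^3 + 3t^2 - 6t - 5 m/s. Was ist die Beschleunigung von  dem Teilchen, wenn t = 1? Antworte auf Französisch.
Nous devons dériver notre équation de la vitesse v(t) = 15·t^4 + 8·t^3 + 3·t^2 - 6·t - 5 1 fois. La dérivée de la vitesse donne l'accélération: a(t) = 60·t^3 + 24·t^2 + 6·t - 6. De l'équation de l'accélération a(t) = 60·t^3 + 24·t^2 + 6·t - 6, nous substituons t = 1 pour obtenir a = 84.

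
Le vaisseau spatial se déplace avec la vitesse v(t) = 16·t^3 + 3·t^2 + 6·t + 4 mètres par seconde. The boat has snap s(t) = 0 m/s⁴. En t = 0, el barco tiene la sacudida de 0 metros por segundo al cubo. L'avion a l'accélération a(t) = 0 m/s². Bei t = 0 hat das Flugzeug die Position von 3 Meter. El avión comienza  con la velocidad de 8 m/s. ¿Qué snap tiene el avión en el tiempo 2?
Partiendo de la aceleración a(t) = 0, tomamos 2 derivadas. Derivando la aceleración, obtenemos la sacudida: j(t) = 0. Tomando d/dt de j(t), encontramos s(t) = 0. De la ecuación del snap s(t) = 0, sustituimos t = 2 para obtener s = 0.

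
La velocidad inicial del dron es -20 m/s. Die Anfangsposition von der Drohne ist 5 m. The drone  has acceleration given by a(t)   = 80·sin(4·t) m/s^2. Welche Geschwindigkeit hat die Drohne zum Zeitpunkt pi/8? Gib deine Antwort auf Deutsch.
Wir müssen das Integral unserer Gleichung für die Beschleunigung a(t) = 80·sin(4·t) 1-mal finden. Das Integral von der Beschleunigung ist die Geschwindigkeit. Mit v(0) = -20 erhalten wir v(t) = -20·cos(4·t). Wir haben die Geschwindigkeit v(t) = -20·cos(4·t). Durch Einsetzen von t = pi/8: v(pi/8) = 0.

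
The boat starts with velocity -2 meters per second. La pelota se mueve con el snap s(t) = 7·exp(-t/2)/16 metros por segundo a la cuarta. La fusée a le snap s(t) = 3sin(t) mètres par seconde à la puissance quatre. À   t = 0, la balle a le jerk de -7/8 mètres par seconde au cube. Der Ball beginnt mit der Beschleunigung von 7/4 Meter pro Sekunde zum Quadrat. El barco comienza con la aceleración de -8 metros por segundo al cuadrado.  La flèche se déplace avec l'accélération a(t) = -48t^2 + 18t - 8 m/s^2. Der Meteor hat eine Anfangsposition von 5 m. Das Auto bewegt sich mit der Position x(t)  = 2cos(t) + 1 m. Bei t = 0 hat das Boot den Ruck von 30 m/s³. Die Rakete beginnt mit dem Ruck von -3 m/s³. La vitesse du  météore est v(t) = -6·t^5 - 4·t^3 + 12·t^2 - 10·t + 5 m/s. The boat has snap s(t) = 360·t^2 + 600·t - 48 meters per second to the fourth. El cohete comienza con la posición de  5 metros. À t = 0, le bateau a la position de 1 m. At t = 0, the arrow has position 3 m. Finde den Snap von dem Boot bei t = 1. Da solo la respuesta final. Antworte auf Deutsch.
s(1) = 912.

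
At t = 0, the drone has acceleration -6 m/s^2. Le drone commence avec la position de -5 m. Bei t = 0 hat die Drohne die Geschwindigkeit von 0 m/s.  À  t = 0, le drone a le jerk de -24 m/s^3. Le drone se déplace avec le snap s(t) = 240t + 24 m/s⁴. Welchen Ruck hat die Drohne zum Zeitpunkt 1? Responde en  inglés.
We must find the antiderivative of our snap equation s(t) = 240·t + 24 1 time. Integrating snap and using the initial condition j(0) = -24, we get j(t) = 120·t^2 + 24·t - 24. From the given jerk equation j(t) = 120·t^2 + 24·t - 24, we substitute t = 1 to get j = 120.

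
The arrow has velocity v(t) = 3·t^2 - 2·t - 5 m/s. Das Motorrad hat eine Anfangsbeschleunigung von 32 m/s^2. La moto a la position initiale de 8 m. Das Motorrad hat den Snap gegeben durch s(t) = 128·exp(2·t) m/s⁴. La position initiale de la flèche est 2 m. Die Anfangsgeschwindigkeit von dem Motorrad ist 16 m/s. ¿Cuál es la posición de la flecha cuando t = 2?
Partiendo de la velocidad v(t) = 3·t^2 - 2·t - 5, tomamos 1 antiderivada. La integral de la velocidad, con x(0) = 2, da la posición: x(t) = t^3 - t^2 - 5·t + 2. De la ecuación de la posición x(t) = t^3 - t^2 - 5·t + 2, sustituimos t = 2 para obtener x = -4.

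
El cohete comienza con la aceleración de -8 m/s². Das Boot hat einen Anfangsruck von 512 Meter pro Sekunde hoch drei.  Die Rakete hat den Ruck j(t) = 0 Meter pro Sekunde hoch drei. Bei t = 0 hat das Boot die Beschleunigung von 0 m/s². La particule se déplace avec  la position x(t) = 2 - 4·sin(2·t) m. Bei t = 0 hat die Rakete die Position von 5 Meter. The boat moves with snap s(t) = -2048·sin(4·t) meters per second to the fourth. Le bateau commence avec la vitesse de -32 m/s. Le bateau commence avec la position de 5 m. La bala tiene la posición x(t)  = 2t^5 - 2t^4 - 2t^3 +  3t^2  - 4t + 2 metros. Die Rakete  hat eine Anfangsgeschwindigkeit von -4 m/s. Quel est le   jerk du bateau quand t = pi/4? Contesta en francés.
En partant du snap s(t) = -2048·sin(4·t), nous prenons 1 intégrale. En intégrant le snap et en utilisant la condition initiale j(0) = 512, nous obtenons j(t) = 512·cos(4·t). De l'équation du jerk j(t) = 512·cos(4·t), nous substituons t = pi/4 pour obtenir j = -512.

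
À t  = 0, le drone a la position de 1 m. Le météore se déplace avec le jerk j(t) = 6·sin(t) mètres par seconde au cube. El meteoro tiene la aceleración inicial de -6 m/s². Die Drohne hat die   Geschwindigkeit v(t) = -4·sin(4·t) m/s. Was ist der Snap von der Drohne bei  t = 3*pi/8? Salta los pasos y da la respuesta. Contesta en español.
La respuesta es 0.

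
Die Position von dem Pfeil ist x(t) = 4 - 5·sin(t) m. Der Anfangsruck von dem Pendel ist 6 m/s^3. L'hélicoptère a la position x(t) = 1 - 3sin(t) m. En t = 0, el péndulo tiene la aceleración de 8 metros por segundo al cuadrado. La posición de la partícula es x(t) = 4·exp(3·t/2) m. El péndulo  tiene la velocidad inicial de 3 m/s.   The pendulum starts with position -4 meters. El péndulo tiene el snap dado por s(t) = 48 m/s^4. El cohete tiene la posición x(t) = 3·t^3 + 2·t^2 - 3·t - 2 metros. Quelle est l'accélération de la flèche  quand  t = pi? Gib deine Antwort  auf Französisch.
Pour résoudre ceci, nous devons prendre 2 dérivées de notre équation de la position x(t) = 4 - 5·sin(t). En dérivant la position, nous obtenons la vitesse: v(t) = -5·cos(t). En dérivant la vitesse, nous obtenons l'accélération: a(t) = 5·sin(t). Nous avons l'accélération a(t) = 5·sin(t). En substituant t = pi: a(pi) = 0.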